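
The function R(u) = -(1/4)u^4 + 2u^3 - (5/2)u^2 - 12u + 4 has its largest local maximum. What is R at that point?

45/4

Critical points: R'(u) = -u^3 + 6u^2 - 5u - 12 vanishes at u = -1, 3, 4.
Since R''(u) = -3u^2 + 12u - 5, we get R''(-1) = -20 < 0 ⇒ local maximum; R''(3) = 4 > 0 ⇒ local minimum; R''(4) = -5 < 0 ⇒ local maximum.
The largest local maximum is R(-1) = 45/4.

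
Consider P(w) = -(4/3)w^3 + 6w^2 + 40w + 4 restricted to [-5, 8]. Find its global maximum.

562/3

P'(w) = -4w^2 + 12w + 40, which vanishes at w = -2 and w = 5.
Compare values at every candidate in [-5, 8]: P(-5) = 362/3,  P(-2) = -124/3,  P(5) = 562/3,  P(8) = 76/3.
The maximum over the interval is 562/3, attained at w = 5.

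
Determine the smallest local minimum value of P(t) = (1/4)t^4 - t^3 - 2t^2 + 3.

P'(t) = t^3 - 3t^2 - 4t = 0 at t = -1, 0, 4.
Since P''(t) = 3t^2 - 6t - 4, we get P''(-1) = 5 > 0 ⇒ local minimum; P''(0) = -4 < 0 ⇒ local maximum; P''(4) = 20 > 0 ⇒ local minimum.
The smallest local minimum is P(4) = -29.

-29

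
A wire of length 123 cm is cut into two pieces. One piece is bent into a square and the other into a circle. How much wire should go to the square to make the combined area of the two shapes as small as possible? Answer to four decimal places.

Let x be the length used for the square. Square side x/4; circle radius (123−x)/(2π).
A(x) = (x/4)² + π·((123−x)/(2π))² = x²/16 + (123−x)²/(4π) for 0 ≤ x ≤ 123. A'(x) = x/8 − (123−x)/(2π) = 0 gives x = 4·123/(π+4) ≈ 68.8922.
A'' = 1/8 + 1/(2π) > 0, so this gives the minimum combined area; x ≈ 68.8922 cm to the square.

68.8922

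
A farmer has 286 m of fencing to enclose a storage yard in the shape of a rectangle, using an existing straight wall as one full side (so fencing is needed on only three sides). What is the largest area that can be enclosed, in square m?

20449/2

Let the sides perpendicular to the wall have length x and the parallel side y, so 2x + y = 286 and the area is A = xy = x(286 − 2x).
A'(x) = 286 − 4x = 0 gives x = 143/2, and A''(x) = −4 < 0 confirms a maximum.
Then y = 286 − 2·143/2 = 143 and A = 20449/2.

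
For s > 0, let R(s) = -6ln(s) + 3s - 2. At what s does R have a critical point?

R'(s) = -6/s + 3 = 0 gives s = 2.
R''(s) = 6/s², which is positive for s > 0, so this is a local minimum.
R(2) = -6·ln(2) + 6 - 2 ≈ -0.1589.

2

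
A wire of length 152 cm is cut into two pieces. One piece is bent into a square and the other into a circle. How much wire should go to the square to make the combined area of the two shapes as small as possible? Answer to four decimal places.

Let x be the length used for the square. Square side x/4; circle radius (152−x)/(2π).
A(x) = (x/4)² + π·((152−x)/(2π))² = x²/16 + (152−x)²/(4π) for 0 ≤ x ≤ 152. A'(x) = x/8 − (152−x)/(2π) = 0 gives x = 4·152/(π+4) ≈ 85.1351.
A'' = 1/8 + 1/(2π) > 0, so this gives the minimum combined area; x ≈ 85.1351 cm to the square.

85.1351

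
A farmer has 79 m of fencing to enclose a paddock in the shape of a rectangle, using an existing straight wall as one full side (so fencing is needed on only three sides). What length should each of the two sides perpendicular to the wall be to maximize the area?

79/4

Let the sides perpendicular to the wall have length x and the parallel side y, so 2x + y = 79 and the area is A = xy = x(79 − 2x).
A'(x) = 79 − 4x = 0 gives x = 79/4, and A''(x) = −4 < 0 confirms a maximum.
Then y = 79 − 2·79/4 = 79/2 and A = 6241/8.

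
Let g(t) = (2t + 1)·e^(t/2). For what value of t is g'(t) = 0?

g'(t) = 2·e^(t/2) + (2t + 1)·(1/2)·e^(t/2) = (t + 5/2)·e^(t/2). Since e^(t/2) > 0, the only critical point is t = -5/2.
g''(-5/2) has the same sign as 1 > 0, so this is a local minimum.
g(-5/2) = (-4)·e^(-5/4) ≈ -1.1460.

-5/2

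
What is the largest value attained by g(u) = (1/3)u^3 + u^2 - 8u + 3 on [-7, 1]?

Differentiating, g'(u) = u^2 + 2u - 8; whose only zero in [-7, 1] is u = -4.
Compare values at every candidate in [-7, 1]: g(-7) = -19/3; g(-4) = 89/3; g(1) = -11/3.
The maximum over the interval is 89/3, attained at u = -4.

89/3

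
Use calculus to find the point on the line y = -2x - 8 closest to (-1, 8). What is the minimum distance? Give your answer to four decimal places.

Minimize D(x)^2 = (x + 1)^2 + (-2x - 16)^2.
d/dx[D^2] = 2(x + 1) + 2·(-2)·(-2x - 16) = 0 ⇒ x = -33/5.
Then y = 26/5 and the distance is √(196/5) ≈ 6.2610.

6.2610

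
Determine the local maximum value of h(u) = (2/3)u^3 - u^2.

0

h'(u) = 2u^2 - 2u = 0 at u = 0, 1.
h''(u) = 4u - 2. h''(0) = -2 < 0 ⇒ local maximum; h''(1) = 2 > 0 ⇒ local minimum.
The local maximum is h(0) = 0.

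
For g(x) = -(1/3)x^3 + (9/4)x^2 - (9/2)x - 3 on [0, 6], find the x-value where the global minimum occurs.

6

g'(x) = -x^2 + (9/2)x - 9/2, which vanishes at x = 3/2 and x = 3.
Compare values at every candidate in [0, 6]: g(0) = -3; g(3/2) = -93/16; g(3) = -21/4; g(6) = -21.
Hence the absolute minimum is -21 at x = 6.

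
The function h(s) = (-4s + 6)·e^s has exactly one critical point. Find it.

h'(s) = (-4)·e^s + (-4s + 6)·1·e^s = (-4s + 2)·e^s. Since e^s > 0, the only critical point is s = 1/2.
h''(1/2) has the same sign as -4 < 0, so this is a local maximum.
h(1/2) = (4)·e^(1/2) ≈ 6.5949.

1/2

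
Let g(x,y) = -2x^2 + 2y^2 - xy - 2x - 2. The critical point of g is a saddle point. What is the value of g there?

-26/17

∂g/∂x = -4x - y - 2 = 0 and ∂g/∂y = -x + 4y = 0, so (x, y) = (-8/17, -2/17).
The Hessian has g_{xx} = -4, g_{yy} = 4, g_{xy} = -1, giving D = -17 < 0, so the point is a saddle point.
g(-8/17, -2/17) = -26/17.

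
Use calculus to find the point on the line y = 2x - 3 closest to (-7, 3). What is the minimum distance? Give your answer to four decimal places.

8.9443

Minimize D(x)^2 = (x + 7)^2 + (2x - 6)^2.
d/dx[D^2] = 2(x + 7) + 2·2·(2x - 6) = 0 ⇒ x = 1.
Then y = -1 and the distance is √(80) ≈ 8.9443.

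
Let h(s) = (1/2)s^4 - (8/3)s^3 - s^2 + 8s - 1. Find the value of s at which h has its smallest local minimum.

4

h'(s) = 2s^3 - 8s^2 - 2s + 8 = 0 at s = -1, 1, 4.
Second-derivative test with h''(s) = 6s^2 - 16s - 2: h''(-1) = 20 > 0 ⇒ local minimum; h''(1) = -12 < 0 ⇒ local maximum; h''(4) = 30 > 0 ⇒ local minimum.
Thus h has its smallest local minimum at s = 4, with value -83/3.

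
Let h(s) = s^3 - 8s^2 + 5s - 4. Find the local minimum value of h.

h'(s) = 3s^2 - 16s + 5. Setting h'(s) = 0 gives s ∈ {1/3, 5}.
h''(s) = 6s - 16. h''(1/3) = -14 < 0 ⇒ local maximum; h''(5) = 14 > 0 ⇒ local minimum.
So the local minimum value is h(5) = -54.

-54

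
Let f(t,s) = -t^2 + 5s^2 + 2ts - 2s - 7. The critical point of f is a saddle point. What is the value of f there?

-43/6

∂f/∂t = -2t + 2s = 0 and ∂f/∂s = 2t + 10s - 2 = 0, so (t, s) = (1/6, 1/6).
The Hessian has f_{tt} = -2, f_{ss} = 10, f_{ts} = 2, giving D = -24 < 0, so the point is a saddle point.
f(1/6, 1/6) = -43/6.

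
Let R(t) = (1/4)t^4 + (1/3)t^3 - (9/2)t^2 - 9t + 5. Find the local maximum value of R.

Critical points: R'(t) = t^3 + t^2 - 9t - 9 vanishes at t = -3, -1, 3.
Second-derivative test with R''(t) = 3t^2 + 2t - 9: R''(-3) = 12 > 0 ⇒ local minimum; R''(-1) = -8 < 0 ⇒ local maximum; R''(3) = 24 > 0 ⇒ local minimum.
Thus R has its local maximum at t = -1, with value 113/12.

113/12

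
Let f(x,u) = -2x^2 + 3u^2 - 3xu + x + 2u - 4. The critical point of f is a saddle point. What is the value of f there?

∂f/∂x = -4x - 3u + 1 = 0 and ∂f/∂u = -3x + 6u + 2 = 0, so (x, u) = (4/11, -5/33).
The Hessian has f_{xx} = -4, f_{uu} = 6, f_{xu} = -3, giving D = -33 < 0, so the point is a saddle point.
f(4/11, -5/33) = -131/33.

-131/33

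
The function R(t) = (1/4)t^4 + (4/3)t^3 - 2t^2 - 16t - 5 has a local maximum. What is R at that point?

R'(t) = t^3 + 4t^2 - 4t - 16 = 0 at t = -4, -2, 2.
R''(t) = 3t^2 + 8t - 4. R''(-4) = 12 > 0 ⇒ local minimum; R''(-2) = -8 < 0 ⇒ local maximum; R''(2) = 24 > 0 ⇒ local minimum.
The local maximum is R(-2) = 37/3.

37/3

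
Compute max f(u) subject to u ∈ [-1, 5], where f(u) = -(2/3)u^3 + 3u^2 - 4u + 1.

The derivative is -2u^2 + 6u - 4, which vanishes at u = 1 and u = 2.
Candidates: f(-1) = 26/3, f(1) = -2/3, f(2) = -1/3, f(5) = -82/3.
Hence the absolute maximum is 26/3 at u = -1.

26/3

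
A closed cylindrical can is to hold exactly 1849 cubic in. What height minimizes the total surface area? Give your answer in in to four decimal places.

With radius r and height h, πr²h = 1849 so h = 1849/(πr²), and S(r) = 2πr² + 2πrh = 2πr² + 2·1849/r.
S'(r) = 4πr − 2·1849/r² = 0 ⇒ r³ = 1849/(2π), so r ≈ 6.6515 and h = 2r ≈ 13.3030.
S''(r) = 4π + 4·1849/r³ > 0, so this is the minimum; S ≈ 833.9483.

13.3030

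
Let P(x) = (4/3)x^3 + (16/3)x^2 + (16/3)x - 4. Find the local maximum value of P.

-4

Critical points: P'(x) = 4x^2 + (32/3)x + 16/3 vanishes at x = -2, -2/3.
P''(x) = 8x + 32/3. P''(-2) = -16/3 < 0 ⇒ local maximum; P''(-2/3) = 16/3 > 0 ⇒ local minimum.
Thus P has its local maximum at x = -2, with value -4.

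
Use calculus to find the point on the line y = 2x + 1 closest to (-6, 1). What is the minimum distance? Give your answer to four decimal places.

5.3666

Minimize D(x)^2 = (x + 6)^2 + (2x)^2.
d/dx[D^2] = 2(x + 6) + 2·2·(2x) = 0 ⇒ x = -6/5.
Then y = -7/5 and the distance is √(144/5) ≈ 5.3666.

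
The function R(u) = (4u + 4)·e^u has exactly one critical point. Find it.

By the product rule, R'(u) = (4u + 8)·e^u. Since e^u > 0, the only critical point is u = -2.
R''(-2) has the same sign as 4 > 0, so this is a local minimum.
R(-2) = (-4)·e^(-2) ≈ -0.5413.

-2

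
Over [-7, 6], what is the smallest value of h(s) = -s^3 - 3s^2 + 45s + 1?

-174

h'(s) = -3s^2 - 6s + 45, which vanishes at s = -5 and s = 3.
Candidates: h(-7) = -118; h(-5) = -174; h(3) = 82; h(6) = -53.
Hence the absolute minimum is -174 at s = -5.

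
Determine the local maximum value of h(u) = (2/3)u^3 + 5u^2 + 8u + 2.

22/3

h'(u) = 2u^2 + 10u + 8. Setting h'(u) = 0 gives u ∈ {-4, -1}.
Since h''(u) = 4u + 10, we get h''(-4) = -6 < 0 ⇒ local maximum; h''(-1) = 6 > 0 ⇒ local minimum.
Thus h has its local maximum at u = -4, with value 22/3.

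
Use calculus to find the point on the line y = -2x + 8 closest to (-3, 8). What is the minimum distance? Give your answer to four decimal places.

Minimize D(x)^2 = (x + 3)^2 + (-2x)^2.
d/dx[D^2] = 2(x + 3) + 2·(-2)·(-2x) = 0 ⇒ x = -3/5.
Then y = 46/5 and the distance is √(36/5) ≈ 2.6833.

2.6833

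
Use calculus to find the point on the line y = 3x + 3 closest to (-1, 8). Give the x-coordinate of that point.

Minimize D(x)^2 = (x + 1)^2 + (3x - 5)^2.
d/dx[D^2] = 2(x + 1) + 2·3·(3x - 5) = 0 ⇒ x = 7/5.
Then y = 36/5 and the distance is √(32/5) ≈ 2.5298.

7/5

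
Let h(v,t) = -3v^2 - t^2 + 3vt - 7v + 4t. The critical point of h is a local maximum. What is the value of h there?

13/3

∂h/∂v = -6v + 3t - 7 = 0 and ∂h/∂t = 3v - 2t + 4 = 0, so (v, t) = (-2/3, 1).
The Hessian has h_{vv} = -6, h_{tt} = -2, h_{vt} = 3, giving D = 3 > 0 with h_{vv} < 0, so the point is a local maximum.
h(-2/3, 1) = 13/3.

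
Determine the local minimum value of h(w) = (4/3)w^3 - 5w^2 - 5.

-185/12

h'(w) = 4w^2 - 10w = 0 at w = 0, 5/2.
Since h''(w) = 8w - 10, we get h''(0) = -10 < 0 ⇒ local maximum; h''(5/2) = 10 > 0 ⇒ local minimum.
So the local minimum value is h(5/2) = -185/12.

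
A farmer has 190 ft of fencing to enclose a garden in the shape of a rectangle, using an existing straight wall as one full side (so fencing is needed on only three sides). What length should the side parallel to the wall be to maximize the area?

Let the sides perpendicular to the wall have length x and the parallel side y, so 2x + y = 190 and the area is A = xy = x(190 − 2x).
A'(x) = 190 − 4x = 0 gives x = 95/2, and A''(x) = −4 < 0 confirms a maximum.
Then y = 190 − 2·95/2 = 95 and A = 9025/2.

95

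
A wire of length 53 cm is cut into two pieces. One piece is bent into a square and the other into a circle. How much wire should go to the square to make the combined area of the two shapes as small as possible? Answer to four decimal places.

29.6853

Let x be the length used for the square. Square side x/4; circle radius (53−x)/(2π).
A(x) = (x/4)² + π·((53−x)/(2π))² = x²/16 + (53−x)²/(4π) for 0 ≤ x ≤ 53. A'(x) = x/8 − (53−x)/(2π) = 0 gives x = 4·53/(π+4) ≈ 29.6853.
A'' = 1/8 + 1/(2π) > 0, so this gives the minimum combined area; x ≈ 29.6853 cm to the square.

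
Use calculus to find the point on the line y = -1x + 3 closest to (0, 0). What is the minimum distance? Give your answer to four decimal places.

Minimize D(x)^2 = (x + 0)^2 + (-x + 3)^2.
d/dx[D^2] = 2(x + 0) + 2·(-1)·(-x + 3) = 0 ⇒ x = 3/2.
Then y = 3/2 and the distance is √(9/2) ≈ 2.1213.

2.1213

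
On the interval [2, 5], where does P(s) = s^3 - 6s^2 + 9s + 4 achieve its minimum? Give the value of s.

Differentiating, P'(s) = 3s^2 - 12s + 9; whose only zero in [2, 5] is s = 3.
Evaluating at the critical points and endpoints: P(2) = 6, P(3) = 4, P(5) = 24.
The minimum over the interval is 4, attained at s = 3.

3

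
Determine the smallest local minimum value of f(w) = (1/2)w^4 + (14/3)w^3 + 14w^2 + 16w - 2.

Critical points: f'(w) = 2w^3 + 14w^2 + 28w + 16 vanishes at w = -4, -2, -1.
Second-derivative test with f''(w) = 6w^2 + 28w + 28: f''(-4) = 12 > 0 ⇒ local minimum; f''(-2) = -4 < 0 ⇒ local maximum; f''(-1) = 6 > 0 ⇒ local minimum.
So the smallest local minimum value is f(-4) = -38/3.

-38/3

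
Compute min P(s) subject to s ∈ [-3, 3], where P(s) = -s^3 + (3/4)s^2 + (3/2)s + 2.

The derivative is -3s^2 + (3/2)s + 3/2, which vanishes at s = -1/2 and s = 1.
Candidates: P(-3) = 125/4, P(-1/2) = 25/16, P(1) = 13/4, P(3) = -55/4.
Hence the absolute minimum is -55/4 at s = 3.

-55/4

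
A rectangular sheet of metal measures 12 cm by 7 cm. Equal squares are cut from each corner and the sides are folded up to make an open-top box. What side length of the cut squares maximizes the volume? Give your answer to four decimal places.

With cut size x, the volume is V(x) = x(12 − 2x)(7 − 2x) for 0 < x < 3.5.
V'(x) = 12x^2 − 76x + 84. Setting V'(x) = 0 gives x ≈ 1.4266 (the root in (0, 3.5)).
V''(x) = 24x − 76 is negative there, so this is the maximum; V ≈ 54.1109.

1.4266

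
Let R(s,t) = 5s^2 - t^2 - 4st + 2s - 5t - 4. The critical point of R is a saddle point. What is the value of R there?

-7/4

∂R/∂s = 10s - 4t + 2 = 0 and ∂R/∂t = -4s - 2t - 5 = 0, so (s, t) = (-2/3, -7/6).
The Hessian has R_{ss} = 10, R_{tt} = -2, R_{st} = -4, giving D = -36 < 0, so the point is a saddle point.
R(-2/3, -7/6) = -7/4.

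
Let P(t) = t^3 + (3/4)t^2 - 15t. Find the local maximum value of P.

425/16

Critical points: P'(t) = 3t^2 + (3/2)t - 15 vanishes at t = -5/2, 2.
P''(t) = 6t + 3/2. P''(-5/2) = -27/2 < 0 ⇒ local maximum; P''(2) = 27/2 > 0 ⇒ local minimum.
So the local maximum value is P(-5/2) = 425/16.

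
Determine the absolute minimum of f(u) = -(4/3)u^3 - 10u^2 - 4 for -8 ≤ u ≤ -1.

f'(u) = -4u^2 - 20u, whose only zero in [-8, -1] is u = -5.
Compare values at every candidate in [-8, -1]: f(-8) = 116/3, f(-5) = -262/3, f(-1) = -38/3.
So the minimum is f(-5) = -262/3.

-262/3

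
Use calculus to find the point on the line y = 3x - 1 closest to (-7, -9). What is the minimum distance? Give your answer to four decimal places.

4.1110

Minimize D(x)^2 = (x + 7)^2 + (3x + 8)^2.
d/dx[D^2] = 2(x + 7) + 2·3·(3x + 8) = 0 ⇒ x = -31/10.
Then y = -103/10 and the distance is √(169/10) ≈ 4.1110.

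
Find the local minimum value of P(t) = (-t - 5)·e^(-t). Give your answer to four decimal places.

By the product rule, P'(t) = (t + 4)·e^(-t). Since e^(-t) > 0, the only critical point is t = -4.
P''(-4) has the same sign as 1 > 0, so this is a local minimum.
P(-4) = (-1)·e^(4) ≈ -54.5982.

-54.5982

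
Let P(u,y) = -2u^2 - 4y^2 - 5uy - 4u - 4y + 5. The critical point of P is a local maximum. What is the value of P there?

∂P/∂u = -4u - 5y - 4 = 0 and ∂P/∂y = -5u - 8y - 4 = 0, so (u, y) = (-12/7, 4/7).
The Hessian has P_{uu} = -4, P_{yy} = -8, P_{uy} = -5, giving D = 7 > 0 with P_{uu} < 0, so the point is a local maximum.
P(-12/7, 4/7) = 51/7.

51/7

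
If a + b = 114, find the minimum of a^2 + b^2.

With a + b = 114, a^2 + b^2 = a^2 + (114 − a)^2.
The derivative 2a − 2(114 − a) = 4a − 228 vanishes at a = 57; second derivative 4 > 0, a minimum.
The minimum is 2·(57)^2 = 6498.

6498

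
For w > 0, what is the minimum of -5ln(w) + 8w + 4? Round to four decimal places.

11.3500

P'(w) = -5/w + 8 = 0 gives w = 5/8.
P''(w) = 5/w², which is positive for w > 0, so this is a local minimum.
P(5/8) = -5·ln(5/8) + 5 + 4 ≈ 11.3500.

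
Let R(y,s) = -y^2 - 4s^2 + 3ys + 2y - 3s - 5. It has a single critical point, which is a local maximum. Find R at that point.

∂R/∂y = -2y + 3s + 2 = 0 and ∂R/∂s = 3y - 8s - 3 = 0, so (y, s) = (1, 0).
The Hessian has R_{yy} = -2, R_{ss} = -8, R_{ys} = 3, giving D = 7 > 0 with R_{yy} < 0, so the point is a local maximum.
R(1, 0) = -4.

-4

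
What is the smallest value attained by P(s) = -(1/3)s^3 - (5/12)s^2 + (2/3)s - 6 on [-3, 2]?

-9

P'(s) = -s^2 - (5/6)s + 2/3, which vanishes at s = -4/3 and s = 1/2.
Compare values at every candidate in [-3, 2]: P(-3) = -11/4,  P(-4/3) = -554/81,  P(1/2) = -93/16,  P(2) = -9.
So the minimum is P(2) = -9.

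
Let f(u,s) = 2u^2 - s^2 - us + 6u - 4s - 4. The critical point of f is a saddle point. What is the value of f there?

-64/9

∂f/∂u = 4u - s + 6 = 0 and ∂f/∂s = -u - 2s - 4 = 0, so (u, s) = (-16/9, -10/9).
The Hessian has f_{uu} = 4, f_{ss} = -2, f_{us} = -1, giving D = -9 < 0, so the point is a saddle point.
f(-16/9, -10/9) = -64/9.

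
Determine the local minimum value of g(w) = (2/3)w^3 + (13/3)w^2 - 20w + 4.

g'(w) = 2w^2 + (26/3)w - 20. Setting g'(w) = 0 gives w ∈ {-6, 5/3}.
g''(w) = 4w + 26/3. g''(-6) = -46/3 < 0 ⇒ local maximum; g''(5/3) = 46/3 > 0 ⇒ local minimum.
Thus g has its local minimum at w = 5/3, with value -1151/81.

-1151/81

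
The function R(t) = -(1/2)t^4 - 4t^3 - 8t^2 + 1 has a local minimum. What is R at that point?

-7

R'(t) = -2t^3 - 12t^2 - 16t. Setting R'(t) = 0 gives t ∈ {-4, -2, 0}.
Since R''(t) = -6t^2 - 24t - 16, we get R''(-4) = -16 < 0 ⇒ local maximum; R''(-2) = 8 > 0 ⇒ local minimum; R''(0) = -16 < 0 ⇒ local maximum.
The local minimum is R(-2) = -7.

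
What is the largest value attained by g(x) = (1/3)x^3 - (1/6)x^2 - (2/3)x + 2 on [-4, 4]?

18

The derivative is x^2 - (1/3)x - 2/3, which vanishes at x = -2/3 and x = 1.
Compare values at every candidate in [-4, 4]: g(-4) = -58/3; g(-2/3) = 184/81; g(1) = 3/2; g(4) = 18.
So the maximum is g(4) = 18.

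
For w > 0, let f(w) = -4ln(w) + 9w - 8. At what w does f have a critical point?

4/9

f'(w) = -4/w + 9 = 0 gives w = 4/9.
f''(w) = 4/w², which is positive for w > 0, so this is a local minimum.
f(4/9) = -4·ln(4/9) + 4 - 8 ≈ -0.7563.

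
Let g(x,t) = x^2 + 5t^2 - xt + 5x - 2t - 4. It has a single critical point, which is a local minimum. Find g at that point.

-195/19

∂g/∂x = 2x - t + 5 = 0 and ∂g/∂t = -x + 10t - 2 = 0, so (x, t) = (-48/19, -1/19).
The Hessian has g_{xx} = 2, g_{tt} = 10, g_{xt} = -1, giving D = 19 > 0 with g_{xx} > 0, so the point is a local minimum.
g(-48/19, -1/19) = -195/19.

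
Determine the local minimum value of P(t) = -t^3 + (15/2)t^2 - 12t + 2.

-7/2

Critical points: P'(t) = -3t^2 + 15t - 12 vanishes at t = 1, 4.
P''(t) = -6t + 15. P''(1) = 9 > 0 ⇒ local minimum; P''(4) = -9 < 0 ⇒ local maximum.
So the local minimum value is P(1) = -7/2.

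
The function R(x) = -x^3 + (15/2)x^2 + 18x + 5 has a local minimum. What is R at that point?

R'(x) = -3x^2 + 15x + 18 = 0 at x = -1, 6.
R''(x) = -6x + 15. R''(-1) = 21 > 0 ⇒ local minimum; R''(6) = -21 < 0 ⇒ local maximum.
Thus R has its local minimum at x = -1, with value -9/2.

-9/2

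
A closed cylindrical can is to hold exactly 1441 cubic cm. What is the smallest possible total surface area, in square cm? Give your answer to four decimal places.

706.2479

With radius r and height h, πr²h = 1441 so h = 1441/(πr²), and S(r) = 2πr² + 2πrh = 2πr² + 2·1441/r.
S'(r) = 4πr − 2·1441/r² = 0 ⇒ r³ = 1441/(2π), so r ≈ 6.1211 and h = 2r ≈ 12.2422.
S''(r) = 4π + 4·1441/r³ > 0, so this is the minimum; S ≈ 706.2479.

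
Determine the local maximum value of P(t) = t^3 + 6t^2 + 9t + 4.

P'(t) = 3t^2 + 12t + 9 = 0 at t = -3, -1.
Since P''(t) = 6t + 12, we get P''(-3) = -6 < 0 ⇒ local maximum; P''(-1) = 6 > 0 ⇒ local minimum.
Thus P has its local maximum at t = -3, with value 4.

4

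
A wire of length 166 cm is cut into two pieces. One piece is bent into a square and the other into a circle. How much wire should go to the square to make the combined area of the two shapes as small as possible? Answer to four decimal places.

92.9765

Let x be the length used for the square. Square side x/4; circle radius (166−x)/(2π).
A(x) = (x/4)² + π·((166−x)/(2π))² = x²/16 + (166−x)²/(4π) for 0 ≤ x ≤ 166. A'(x) = x/8 − (166−x)/(2π) = 0 gives x = 4·166/(π+4) ≈ 92.9765.
A'' = 1/8 + 1/(2π) > 0, so this gives the minimum combined area; x ≈ 92.9765 cm to the square.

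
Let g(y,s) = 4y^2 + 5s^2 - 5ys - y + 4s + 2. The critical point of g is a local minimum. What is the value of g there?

61/55

∂g/∂y = 8y - 5s - 1 = 0 and ∂g/∂s = -5y + 10s + 4 = 0, so (y, s) = (-2/11, -27/55).
The Hessian has g_{yy} = 8, g_{ss} = 10, g_{ys} = -5, giving D = 55 > 0 with g_{yy} > 0, so the point is a local minimum.
g(-2/11, -27/55) = 61/55.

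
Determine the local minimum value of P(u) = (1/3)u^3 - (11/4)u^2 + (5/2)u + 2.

-151/12

Critical points: P'(u) = u^2 - (11/2)u + 5/2 vanishes at u = 1/2, 5.
P''(u) = 2u - 11/2. P''(1/2) = -9/2 < 0 ⇒ local maximum; P''(5) = 9/2 > 0 ⇒ local minimum.
So the local minimum value is P(5) = -151/12.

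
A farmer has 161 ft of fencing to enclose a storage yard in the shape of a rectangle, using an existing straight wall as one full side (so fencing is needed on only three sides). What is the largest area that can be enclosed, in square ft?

Let the sides perpendicular to the wall have length x and the parallel side y, so 2x + y = 161 and the area is A = xy = x(161 − 2x).
A'(x) = 161 − 4x = 0 gives x = 161/4, and A''(x) = −4 < 0 confirms a maximum.
Then y = 161 − 2·161/4 = 161/2 and A = 25921/8.

25921/8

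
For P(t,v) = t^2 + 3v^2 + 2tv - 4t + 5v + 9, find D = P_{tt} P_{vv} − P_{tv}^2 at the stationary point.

8

∂P/∂t = 2t + 2v - 4 = 0 and ∂P/∂v = 2t + 6v + 5 = 0, so (t, v) = (17/4, -9/4).
The Hessian has P_{tt} = 2, P_{vv} = 6, P_{tv} = 2, giving D = 8 > 0 with P_{tt} > 0, so the point is a local minimum.
D = (2)·(6) − (2)^2 = 8.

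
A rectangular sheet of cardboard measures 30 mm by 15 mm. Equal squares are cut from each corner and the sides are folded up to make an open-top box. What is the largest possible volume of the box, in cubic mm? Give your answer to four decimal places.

649.5191

With cut size x, the volume is V(x) = x(30 − 2x)(15 − 2x) for 0 < x < 7.5.
V'(x) = 12x^2 − 180x + 450. Setting V'(x) = 0 gives x ≈ 3.1699 (the root in (0, 7.5)).
V''(x) = 24x − 180 is negative there, so this is the maximum; V ≈ 649.5191.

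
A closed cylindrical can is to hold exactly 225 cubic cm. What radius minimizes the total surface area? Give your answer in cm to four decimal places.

3.2961

With radius r and height h, πr²h = 225 so h = 225/(πr²), and S(r) = 2πr² + 2πrh = 2πr² + 2·225/r.
S'(r) = 4πr − 2·225/r² = 0 ⇒ r³ = 225/(2π), so r ≈ 3.2961 and h = 2r ≈ 6.5922.
S''(r) = 4π + 4·225/r³ > 0, so this is the minimum; S ≈ 204.7872.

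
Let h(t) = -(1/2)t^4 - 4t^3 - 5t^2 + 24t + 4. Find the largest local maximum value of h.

h'(t) = -2t^3 - 12t^2 - 10t + 24 = 0 at t = -4, -3, 1.
h''(t) = -6t^2 - 24t - 10. h''(-4) = -10 < 0 ⇒ local maximum; h''(-3) = 8 > 0 ⇒ local minimum; h''(1) = -40 < 0 ⇒ local maximum.
Thus h has its largest local maximum at t = 1, with value 37/2.

37/2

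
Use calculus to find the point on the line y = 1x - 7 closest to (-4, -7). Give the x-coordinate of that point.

Minimize D(x)^2 = (x + 4)^2 + (x)^2.
d/dx[D^2] = 2(x + 4) + 2·1·(x) = 0 ⇒ x = -2.
Then y = -9 and the distance is √(8) ≈ 2.8284.

-2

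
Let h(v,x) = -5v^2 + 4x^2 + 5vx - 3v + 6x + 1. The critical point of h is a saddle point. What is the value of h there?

17/35

∂h/∂v = -10v + 5x - 3 = 0 and ∂h/∂x = 5v + 8x + 6 = 0, so (v, x) = (-18/35, -3/7).
The Hessian has h_{vv} = -10, h_{xx} = 8, h_{vx} = 5, giving D = -105 < 0, so the point is a saddle point.
h(-18/35, -3/7) = 17/35.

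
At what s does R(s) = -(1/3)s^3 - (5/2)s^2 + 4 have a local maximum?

R'(s) = -s^2 - 5s = 0 at s = -5, 0.
Second-derivative test with R''(s) = -2s - 5: R''(-5) = 5 > 0 ⇒ local minimum; R''(0) = -5 < 0 ⇒ local maximum.
The local maximum is R(0) = 4.

0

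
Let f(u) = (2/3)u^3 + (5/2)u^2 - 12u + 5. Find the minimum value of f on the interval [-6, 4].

The derivative is 2u^2 + 5u - 12, which vanishes at u = -4 and u = 3/2.
Candidates: f(-6) = 23; f(-4) = 151/3; f(3/2) = -41/8; f(4) = 119/3.
The minimum over the interval is -41/8, attained at u = 3/2.

-41/8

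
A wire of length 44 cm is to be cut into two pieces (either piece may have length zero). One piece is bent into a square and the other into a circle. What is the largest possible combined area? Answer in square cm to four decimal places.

Let x be the length used for the square. Square side x/4; circle radius (44−x)/(2π).
A(x) = (x/4)² + π·((44−x)/(2π))² = x²/16 + (44−x)²/(4π) for 0 ≤ x ≤ 44. A'(x) = x/8 − (44−x)/(2π) = 0 gives x = 4·44/(π+4) ≈ 24.6444.
A'' > 0, so the interior critical point is a minimum; the maximum is at an endpoint. A(0) = 154.0620 and A(44) = 121.0000, so the largest area is 154.0620.

154.0620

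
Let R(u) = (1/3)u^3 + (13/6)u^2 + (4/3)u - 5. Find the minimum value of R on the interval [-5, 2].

-845/162

Differentiating, R'(u) = u^2 + (13/3)u + 4/3; which vanishes at u = -4 and u = -1/3.
Compare values at every candidate in [-5, 2]: R(-5) = 5/6,  R(-4) = 3,  R(-1/3) = -845/162,  R(2) = 9.
The minimum over the interval is -845/162, attained at u = -1/3.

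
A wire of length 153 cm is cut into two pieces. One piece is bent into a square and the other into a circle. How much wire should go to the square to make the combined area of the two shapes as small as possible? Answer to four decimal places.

Let x be the length used for the square. Square side x/4; circle radius (153−x)/(2π).
A(x) = (x/4)² + π·((153−x)/(2π))² = x²/16 + (153−x)²/(4π) for 0 ≤ x ≤ 153. A'(x) = x/8 − (153−x)/(2π) = 0 gives x = 4·153/(π+4) ≈ 85.6952.
A'' = 1/8 + 1/(2π) > 0, so this gives the minimum combined area; x ≈ 85.6952 cm to the square.

85.6952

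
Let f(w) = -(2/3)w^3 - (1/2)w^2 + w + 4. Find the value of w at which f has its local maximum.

1/2

f'(w) = -2w^2 - w + 1 = 0 at w = -1, 1/2.
f''(w) = -4w - 1. f''(-1) = 3 > 0 ⇒ local minimum; f''(1/2) = -3 < 0 ⇒ local maximum.
The local maximum is f(1/2) = 103/24.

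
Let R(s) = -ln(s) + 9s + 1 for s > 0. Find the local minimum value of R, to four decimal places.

4.1972

R'(s) = -1/s + 9 = 0 gives s = 1/9.
R''(s) = 1/s², which is positive for s > 0, so this is a local minimum.
R(1/9) = -1·ln(1/9) + 1 + 1 ≈ 4.1972.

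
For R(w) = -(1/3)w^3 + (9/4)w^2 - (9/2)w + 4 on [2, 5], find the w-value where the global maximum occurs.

3

Differentiating, R'(w) = -w^2 + (9/2)w - 9/2; whose only zero in [2, 5] is w = 3.
Compare values at every candidate in [2, 5]: R(2) = 4/3, R(3) = 7/4, R(5) = -47/12.
The maximum over the interval is 7/4, attained at w = 3.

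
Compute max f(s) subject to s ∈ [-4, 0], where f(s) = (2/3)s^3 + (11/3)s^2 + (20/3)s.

Differentiating, f'(s) = 2s^2 + (22/3)s + 20/3; which vanishes at s = -2 and s = -5/3.
Candidates: f(-4) = -32/3, f(-2) = -4, f(-5/3) = -325/81, f(0) = 0.
So the maximum is f(0) = 0.

0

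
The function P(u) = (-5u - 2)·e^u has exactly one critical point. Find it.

-7/5

P'(u) = (-5)·e^u + (-5u - 2)·1·e^u = (-5u - 7)·e^u. Since e^u > 0, the only critical point is u = -7/5.
P''(-7/5) has the same sign as -5 < 0, so this is a local maximum.
P(-7/5) = (5)·e^(-7/5) ≈ 1.2330.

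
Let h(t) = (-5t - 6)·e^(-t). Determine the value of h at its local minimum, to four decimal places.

-6.1070

h'(t) = (-5)·e^(-t) + (-5t - 6)·(-1)·e^(-t) = (5t + 1)·e^(-t). Since e^(-t) > 0, the only critical point is t = -1/5.
h''(-1/5) has the same sign as 5 > 0, so this is a local minimum.
h(-1/5) = (-5)·e^(1/5) ≈ -6.1070.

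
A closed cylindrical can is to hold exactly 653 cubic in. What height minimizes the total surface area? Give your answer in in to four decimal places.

9.4032

With radius r and height h, πr²h = 653 so h = 653/(πr²), and S(r) = 2πr² + 2πrh = 2πr² + 2·653/r.
S'(r) = 4πr − 2·653/r² = 0 ⇒ r³ = 653/(2π), so r ≈ 4.7016 and h = 2r ≈ 9.4032.
S''(r) = 4π + 4·653/r³ > 0, so this is the minimum; S ≈ 416.6679.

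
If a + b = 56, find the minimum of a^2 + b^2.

With a + b = 56, a^2 + b^2 = a^2 + (56 − a)^2.
The derivative 2a − 2(56 − a) = 4a − 112 vanishes at a = 28; second derivative 4 > 0, a minimum.
The minimum is 2·(28)^2 = 1568.

1568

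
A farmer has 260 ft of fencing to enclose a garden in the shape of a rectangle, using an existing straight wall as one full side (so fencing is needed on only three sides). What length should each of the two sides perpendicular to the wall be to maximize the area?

Let the sides perpendicular to the wall have length x and the parallel side y, so 2x + y = 260 and the area is A = xy = x(260 − 2x).
A'(x) = 260 − 4x = 0 gives x = 65, and A''(x) = −4 < 0 confirms a maximum.
Then y = 260 − 2·65 = 130 and A = 8450.

65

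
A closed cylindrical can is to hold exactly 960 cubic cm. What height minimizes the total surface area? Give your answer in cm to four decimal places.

10.6920

With radius r and height h, πr²h = 960 so h = 960/(πr²), and S(r) = 2πr² + 2πrh = 2πr² + 2·960/r.
S'(r) = 4πr − 2·960/r² = 0 ⇒ r³ = 960/(2π), so r ≈ 5.3460 and h = 2r ≈ 10.6920.
S''(r) = 4π + 4·960/r³ > 0, so this is the minimum; S ≈ 538.7187.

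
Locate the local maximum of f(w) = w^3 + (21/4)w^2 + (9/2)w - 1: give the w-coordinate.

-3

f'(w) = 3w^2 + (21/2)w + 9/2 = 0 at w = -3, -1/2.
f''(w) = 6w + 21/2. f''(-3) = -15/2 < 0 ⇒ local maximum; f''(-1/2) = 15/2 > 0 ⇒ local minimum.
The local maximum is f(-3) = 23/4.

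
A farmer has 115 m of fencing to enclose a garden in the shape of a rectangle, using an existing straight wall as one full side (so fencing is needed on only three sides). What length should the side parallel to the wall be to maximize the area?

Let the sides perpendicular to the wall have length x and the parallel side y, so 2x + y = 115 and the area is A = xy = x(115 − 2x).
A'(x) = 115 − 4x = 0 gives x = 115/4, and A''(x) = −4 < 0 confirms a maximum.
Then y = 115 − 2·115/4 = 115/2 and A = 13225/8.

115/2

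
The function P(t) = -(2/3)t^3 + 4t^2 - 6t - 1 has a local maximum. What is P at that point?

Critical points: P'(t) = -2t^2 + 8t - 6 vanishes at t = 1, 3.
Since P''(t) = -4t + 8, we get P''(1) = 4 > 0 ⇒ local minimum; P''(3) = -4 < 0 ⇒ local maximum.
The local maximum is P(3) = -1.

-1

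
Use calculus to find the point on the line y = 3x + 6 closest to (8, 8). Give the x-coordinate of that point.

Minimize D(x)^2 = (x - 8)^2 + (3x - 2)^2.
d/dx[D^2] = 2(x - 8) + 2·3·(3x - 2) = 0 ⇒ x = 7/5.
Then y = 51/5 and the distance is √(242/5) ≈ 6.9570.

7/5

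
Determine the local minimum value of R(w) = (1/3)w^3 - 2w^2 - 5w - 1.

R'(w) = w^2 - 4w - 5. Setting R'(w) = 0 gives w ∈ {-1, 5}.
Since R''(w) = 2w - 4, we get R''(-1) = -6 < 0 ⇒ local maximum; R''(5) = 6 > 0 ⇒ local minimum.
So the local minimum value is R(5) = -103/3.

-103/3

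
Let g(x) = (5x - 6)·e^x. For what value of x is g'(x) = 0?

g'(x) = 5·e^x + (5x - 6)·1·e^x = (5x - 1)·e^x. Since e^x > 0, the only critical point is x = 1/5.
g''(1/5) has the same sign as 5 > 0, so this is a local minimum.
g(1/5) = (-5)·e^(1/5) ≈ -6.1070.

1/5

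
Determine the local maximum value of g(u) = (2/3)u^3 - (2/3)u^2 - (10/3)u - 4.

-2

Critical points: g'(u) = 2u^2 - (4/3)u - 10/3 vanishes at u = -1, 5/3.
Second-derivative test with g''(u) = 4u - 4/3: g''(-1) = -16/3 < 0 ⇒ local maximum; g''(5/3) = 16/3 > 0 ⇒ local minimum.
So the local maximum value is g(-1) = -2.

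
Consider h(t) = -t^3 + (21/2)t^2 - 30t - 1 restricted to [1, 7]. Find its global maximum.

-27/2

Differentiating, h'(t) = -3t^2 + 21t - 30; which vanishes at t = 2 and t = 5.
Candidates: h(1) = -43/2; h(2) = -27; h(5) = -27/2; h(7) = -79/2.
So the maximum is h(5) = -27/2.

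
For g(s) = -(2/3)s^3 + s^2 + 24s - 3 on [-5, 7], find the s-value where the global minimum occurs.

The derivative is -2s^2 + 2s + 24, which vanishes at s = -3 and s = 4.
Candidates: g(-5) = -44/3; g(-3) = -48; g(4) = 199/3; g(7) = -44/3.
The minimum over the interval is -48, attained at s = -3.

-3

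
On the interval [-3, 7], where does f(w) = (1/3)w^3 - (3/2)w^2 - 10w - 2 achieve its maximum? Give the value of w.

f'(w) = w^2 - 3w - 10, which vanishes at w = -2 and w = 5.
Evaluating at the critical points and endpoints: f(-3) = 11/2,  f(-2) = 28/3,  f(5) = -287/6,  f(7) = -187/6.
So the maximum is f(-2) = 28/3.

-2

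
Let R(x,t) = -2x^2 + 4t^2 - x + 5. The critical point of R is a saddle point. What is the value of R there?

41/8

∂R/∂x = -4x - 1 = 0 and ∂R/∂t = 8t = 0, so (x, t) = (-1/4, 0).
The Hessian has R_{xx} = -4, R_{tt} = 8, R_{xt} = 0, giving D = -32 < 0, so the point is a saddle point.
R(-1/4, 0) = 41/8.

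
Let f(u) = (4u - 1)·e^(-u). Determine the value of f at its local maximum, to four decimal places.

1.1460

f'(u) = 4·e^(-u) + (4u - 1)·(-1)·e^(-u) = (-4u + 5)·e^(-u). Since e^(-u) > 0, the only critical point is u = 5/4.
f''(5/4) has the same sign as -4 < 0, so this is a local maximum.
f(5/4) = (4)·e^(-5/4) ≈ 1.1460.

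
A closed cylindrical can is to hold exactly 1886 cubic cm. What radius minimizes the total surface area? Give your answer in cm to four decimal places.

6.6956

With radius r and height h, πr²h = 1886 so h = 1886/(πr²), and S(r) = 2πr² + 2πrh = 2πr² + 2·1886/r.
S'(r) = 4πr − 2·1886/r² = 0 ⇒ r³ = 1886/(2π), so r ≈ 6.6956 and h = 2r ≈ 13.3911.
S''(r) = 4π + 4·1886/r³ > 0, so this is the minimum; S ≈ 845.0369.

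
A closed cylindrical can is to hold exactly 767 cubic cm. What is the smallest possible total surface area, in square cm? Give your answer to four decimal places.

With radius r and height h, πr²h = 767 so h = 767/(πr²), and S(r) = 2πr² + 2πrh = 2πr² + 2·767/r.
S'(r) = 4πr − 2·767/r² = 0 ⇒ r³ = 767/(2π), so r ≈ 4.9606 and h = 2r ≈ 9.9213.
S''(r) = 4π + 4·767/r³ > 0, so this is the minimum; S ≈ 463.8506.

463.8506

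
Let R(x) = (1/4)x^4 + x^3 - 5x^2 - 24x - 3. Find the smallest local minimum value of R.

-291/4

Critical points: R'(x) = x^3 + 3x^2 - 10x - 24 vanishes at x = -4, -2, 3.
Second-derivative test with R''(x) = 3x^2 + 6x - 10: R''(-4) = 14 > 0 ⇒ local minimum; R''(-2) = -10 < 0 ⇒ local maximum; R''(3) = 35 > 0 ⇒ local minimum.
Thus R has its smallest local minimum at x = 3, with value -291/4.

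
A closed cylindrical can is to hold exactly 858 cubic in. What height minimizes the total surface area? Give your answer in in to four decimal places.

With radius r and height h, πr²h = 858 so h = 858/(πr²), and S(r) = 2πr² + 2πrh = 2πr² + 2·858/r.
S'(r) = 4πr − 2·858/r² = 0 ⇒ r³ = 858/(2π), so r ≈ 5.1495 and h = 2r ≈ 10.2991.
S''(r) = 4π + 4·858/r³ > 0, so this is the minimum; S ≈ 499.8497.

10.2991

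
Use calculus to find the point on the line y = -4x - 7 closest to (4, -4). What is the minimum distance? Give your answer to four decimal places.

Minimize D(x)^2 = (x - 4)^2 + (-4x - 3)^2.
d/dx[D^2] = 2(x - 4) + 2·(-4)·(-4x - 3) = 0 ⇒ x = -8/17.
Then y = -87/17 and the distance is √(361/17) ≈ 4.6082.

4.6082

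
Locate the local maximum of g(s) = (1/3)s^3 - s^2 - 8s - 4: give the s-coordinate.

-2

g'(s) = s^2 - 2s - 8 = 0 at s = -2, 4.
Second-derivative test with g''(s) = 2s - 2: g''(-2) = -6 < 0 ⇒ local maximum; g''(4) = 6 > 0 ⇒ local minimum.
Thus g has its local maximum at s = -2, with value 16/3.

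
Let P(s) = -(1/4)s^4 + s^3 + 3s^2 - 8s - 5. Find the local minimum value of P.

-37/4

Critical points: P'(s) = -s^3 + 3s^2 + 6s - 8 vanishes at s = -2, 1, 4.
P''(s) = -3s^2 + 6s + 6. P''(-2) = -18 < 0 ⇒ local maximum; P''(1) = 9 > 0 ⇒ local minimum; P''(4) = -18 < 0 ⇒ local maximum.
The local minimum is P(1) = -37/4.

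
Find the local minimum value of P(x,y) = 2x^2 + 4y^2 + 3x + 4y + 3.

7/8

∂P/∂x = 4x + 3 = 0 and ∂P/∂y = 8y + 4 = 0, so (x, y) = (-3/4, -1/2).
The Hessian has P_{xx} = 4, P_{yy} = 8, P_{xy} = 0, giving D = 32 > 0 with P_{xx} > 0, so the point is a local minimum.
P(-3/4, -1/2) = 7/8.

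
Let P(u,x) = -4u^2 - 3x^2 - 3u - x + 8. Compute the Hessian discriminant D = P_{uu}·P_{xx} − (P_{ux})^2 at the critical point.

48

∂P/∂u = -8u - 3 = 0 and ∂P/∂x = -6x - 1 = 0, so (u, x) = (-3/8, -1/6).
The Hessian has P_{uu} = -8, P_{xx} = -6, P_{ux} = 0, giving D = 48 > 0 with P_{uu} < 0, so the point is a local maximum.
D = (-8)·(-6) − (0)^2 = 48.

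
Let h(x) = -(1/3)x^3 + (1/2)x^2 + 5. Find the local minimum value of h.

h'(x) = -x^2 + x = 0 at x = 0, 1.
Since h''(x) = -2x + 1, we get h''(0) = 1 > 0 ⇒ local minimum; h''(1) = -1 < 0 ⇒ local maximum.
The local minimum is h(0) = 5.

5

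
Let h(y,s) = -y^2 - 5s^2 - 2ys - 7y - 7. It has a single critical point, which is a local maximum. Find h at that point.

133/16

∂h/∂y = -2y - 2s - 7 = 0 and ∂h/∂s = -2y - 10s = 0, so (y, s) = (-35/8, 7/8).
The Hessian has h_{yy} = -2, h_{ss} = -10, h_{ys} = -2, giving D = 16 > 0 with h_{yy} < 0, so the point is a local maximum.
h(-35/8, 7/8) = 133/16.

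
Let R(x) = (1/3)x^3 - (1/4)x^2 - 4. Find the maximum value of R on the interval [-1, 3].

The derivative is x^2 - (1/2)x, which vanishes at x = 0 and x = 1/2.
Evaluating at the critical points and endpoints: R(-1) = -55/12, R(0) = -4, R(1/2) = -193/48, R(3) = 11/4.
So the maximum is R(3) = 11/4.

11/4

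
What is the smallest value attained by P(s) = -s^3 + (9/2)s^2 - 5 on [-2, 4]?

-5

The derivative is -3s^2 + 9s, which vanishes at s = 0 and s = 3.
Compare values at every candidate in [-2, 4]: P(-2) = 21,  P(0) = -5,  P(3) = 17/2,  P(4) = 3.
Hence the absolute minimum is -5 at s = 0.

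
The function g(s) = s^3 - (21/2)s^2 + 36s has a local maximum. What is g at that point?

81/2

Critical points: g'(s) = 3s^2 - 21s + 36 vanishes at s = 3, 4.
Since g''(s) = 6s - 21, we get g''(3) = -3 < 0 ⇒ local maximum; g''(4) = 3 > 0 ⇒ local minimum.
So the local maximum value is g(3) = 81/2.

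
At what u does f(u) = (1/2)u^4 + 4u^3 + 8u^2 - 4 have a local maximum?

f'(u) = 2u^3 + 12u^2 + 16u. Setting f'(u) = 0 gives u ∈ {-4, -2, 0}.
Since f''(u) = 6u^2 + 24u + 16, we get f''(-4) = 16 > 0 ⇒ local minimum; f''(-2) = -8 < 0 ⇒ local maximum; f''(0) = 16 > 0 ⇒ local minimum.
The local maximum is f(-2) = 4.

-2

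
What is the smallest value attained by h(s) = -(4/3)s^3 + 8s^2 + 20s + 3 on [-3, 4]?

-23/3

h'(s) = -4s^2 + 16s + 20, whose only zero in [-3, 4] is s = -1.
Candidates: h(-3) = 51, h(-1) = -23/3, h(4) = 377/3.
So the minimum is h(-1) = -23/3.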